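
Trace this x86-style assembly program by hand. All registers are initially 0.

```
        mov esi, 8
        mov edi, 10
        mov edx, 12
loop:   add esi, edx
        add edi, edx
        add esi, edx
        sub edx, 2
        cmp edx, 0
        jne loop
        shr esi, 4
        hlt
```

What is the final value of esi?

5

after mov esi, 8: esi=8
after mov edi, 10: edi=10
after mov edx, 12: edx=12
after add esi, edx: esi=8+12=20
after add edi, edx: edi=10+12=22
after add esi, edx: esi=20+12=32
after sub edx, 2: edx=12-2=10
cmp edx, 0  (cmp 10,0)
jne loop: taken
after add esi, edx: esi=32+10=42
after add edi, edx: edi=22+10=32
after add esi, edx: esi=42+10=52
after sub edx, 2: edx=10-2=8
cmp edx, 0  (cmp 8,0)
jne loop: taken
after add esi, edx: esi=52+8=60
after add edi, edx: edi=32+8=40
after add esi, edx: esi=60+8=68
after sub edx, 2: edx=8-2=6
cmp edx, 0  (cmp 6,0)
jne loop: taken
after add esi, edx: esi=68+6=74
after add edi, edx: edi=40+6=46
after add esi, edx: esi=74+6=80
after sub edx, 2: edx=6-2=4
cmp edx, 0  (cmp 4,0)
jne loop: taken
after add esi, edx: esi=80+4=84
after add edi, edx: edi=46+4=50
after add esi, edx: esi=84+4=88
after sub edx, 2: edx=4-2=2
cmp edx, 0  (cmp 2,0)
jne loop: taken
after add esi, edx: esi=88+2=90
after add edi, edx: edi=50+2=52
after add esi, edx: esi=90+2=92
after sub edx, 2: edx=2-2=0
cmp edx, 0  (cmp 0,0)
jne loop: not taken
after shr esi, 4: esi=92>>4=5
halt.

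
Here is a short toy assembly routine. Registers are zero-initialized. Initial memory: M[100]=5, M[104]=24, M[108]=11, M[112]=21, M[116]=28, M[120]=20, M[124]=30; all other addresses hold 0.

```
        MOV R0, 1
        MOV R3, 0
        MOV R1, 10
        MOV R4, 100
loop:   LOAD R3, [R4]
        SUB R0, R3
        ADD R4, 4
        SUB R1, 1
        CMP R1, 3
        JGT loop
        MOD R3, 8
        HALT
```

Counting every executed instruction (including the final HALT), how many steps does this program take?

48

after MOV R0, 1: R0=1
after MOV R3, 0: R3=0
after MOV R1, 10: R1=10
after MOV R4, 100: R4=100
after LOAD R3, [R4]: R3=M[100]=5
after SUB R0, R3: R0=1-5=-4
after ADD R4, 4: R4=100+4=104
after SUB R1, 1: R1=10-1=9
CMP R1, 3  (cmp 9,3)
JGT loop: taken
after LOAD R3, [R4]: R3=M[104]=24
after SUB R0, R3: R0=(-4)-24=-28
after ADD R4, 4: R4=104+4=108
after SUB R1, 1: R1=9-1=8
CMP R1, 3  (cmp 8,3)
JGT loop: taken
after LOAD R3, [R4]: R3=M[108]=11
after SUB R0, R3: R0=(-28)-11=-39
after ADD R4, 4: R4=108+4=112
after SUB R1, 1: R1=8-1=7
CMP R1, 3  (cmp 7,3)
JGT loop: taken
after LOAD R3, [R4]: R3=M[112]=21
after SUB R0, R3: R0=(-39)-21=-60
after ADD R4, 4: R4=112+4=116
after SUB R1, 1: R1=7-1=6
CMP R1, 3  (cmp 6,3)
JGT loop: taken
after LOAD R3, [R4]: R3=M[116]=28
after SUB R0, R3: R0=(-60)-28=-88
after ADD R4, 4: R4=116+4=120
after SUB R1, 1: R1=6-1=5
CMP R1, 3  (cmp 5,3)
JGT loop: taken
after LOAD R3, [R4]: R3=M[120]=20
after SUB R0, R3: R0=(-88)-20=-108
after ADD R4, 4: R4=120+4=124
after SUB R1, 1: R1=5-1=4
CMP R1, 3  (cmp 4,3)
JGT loop: taken
after LOAD R3, [R4]: R3=M[124]=30
after SUB R0, R3: R0=(-108)-30=-138
after ADD R4, 4: R4=124+4=128
after SUB R1, 1: R1=4-1=3
CMP R1, 3  (cmp 3,3)
JGT loop: not taken
after MOD R3, 8: R3=30%8=6
halt.
Total executed instructions: 48.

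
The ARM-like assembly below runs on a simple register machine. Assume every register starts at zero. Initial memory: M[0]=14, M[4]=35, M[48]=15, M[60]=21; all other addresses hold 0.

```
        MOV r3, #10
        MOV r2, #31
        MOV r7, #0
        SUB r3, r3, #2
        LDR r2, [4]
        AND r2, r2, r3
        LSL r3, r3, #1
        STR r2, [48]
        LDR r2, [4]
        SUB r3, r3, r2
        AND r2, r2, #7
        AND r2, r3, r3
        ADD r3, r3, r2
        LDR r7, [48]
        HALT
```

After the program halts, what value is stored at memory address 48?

r3=10
r2=31
r7=0
r3=10-2=8
r2=M[4]=35
r2=35&8=0
r3=8<<1=16
STR r2, [48] → M[48]=0
r2=M[4]=35
r3=16-35=-19
r2=35&7=3
r2=(-19)&(-19)=-19
r3=(-19)+(-19)=-38
r7=M[48]=0
halt.

0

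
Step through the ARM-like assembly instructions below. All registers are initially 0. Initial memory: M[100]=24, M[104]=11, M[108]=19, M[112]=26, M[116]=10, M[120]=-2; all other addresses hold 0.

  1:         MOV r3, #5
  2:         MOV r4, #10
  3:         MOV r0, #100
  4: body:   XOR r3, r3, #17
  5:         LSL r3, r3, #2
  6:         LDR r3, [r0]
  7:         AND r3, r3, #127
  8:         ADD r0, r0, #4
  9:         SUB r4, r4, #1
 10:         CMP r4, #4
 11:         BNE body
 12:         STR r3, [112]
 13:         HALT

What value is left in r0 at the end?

124

r3=5
r4=10
r0=100
r3=5^17=20
r3=20<<2=80
r3=M[100]=24
r3=24&127=24
r0=100+4=104
r4=10-1=9
CMP r4, #4  (cmp 9,4)
BNE body: taken
r3=24^17=9
r3=9<<2=36
r3=M[104]=11
r3=11&127=11
r0=104+4=108
r4=9-1=8
CMP r4, #4  (cmp 8,4)
BNE body: taken
r3=11^17=26
r3=26<<2=104
r3=M[108]=19
r3=19&127=19
r0=108+4=112
r4=8-1=7
CMP r4, #4  (cmp 7,4)
BNE body: taken
r3=19^17=2
r3=2<<2=8
r3=M[112]=26
r3=26&127=26
r0=112+4=116
r4=7-1=6
CMP r4, #4  (cmp 6,4)
BNE body: taken
r3=26^17=11
r3=11<<2=44
r3=M[116]=10
r3=10&127=10
r0=116+4=120
r4=6-1=5
CMP r4, #4  (cmp 5,4)
BNE body: taken
r3=10^17=27
r3=27<<2=108
r3=M[120]=-2
r3=(-2)&127=126
r0=120+4=124
r4=5-1=4
CMP r4, #4  (cmp 4,4)
BNE body: not taken
STR r3, [112] → M[112]=126
halt.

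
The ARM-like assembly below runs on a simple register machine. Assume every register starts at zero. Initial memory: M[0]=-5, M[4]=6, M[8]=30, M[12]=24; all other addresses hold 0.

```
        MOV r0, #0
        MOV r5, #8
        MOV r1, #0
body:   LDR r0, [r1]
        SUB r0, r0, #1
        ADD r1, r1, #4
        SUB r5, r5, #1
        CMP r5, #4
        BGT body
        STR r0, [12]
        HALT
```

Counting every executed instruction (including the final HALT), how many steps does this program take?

MOV r0, #0 → r0=0
MOV r5, #8 → r5=8
MOV r1, #0 → r1=0
LDR r0, [r1] → r0=M[0]=-5
SUB r0, r0, #1 → r0=(-5)-1=-6
ADD r1, r1, #4 → r1=0+4=4
SUB r5, r5, #1 → r5=8-1=7
CMP r5, #4  (cmp 7,4)
BGT body: taken
LDR r0, [r1] → r0=M[4]=6
SUB r0, r0, #1 → r0=6-1=5
ADD r1, r1, #4 → r1=4+4=8
SUB r5, r5, #1 → r5=7-1=6
CMP r5, #4  (cmp 6,4)
BGT body: taken
LDR r0, [r1] → r0=M[8]=30
SUB r0, r0, #1 → r0=30-1=29
ADD r1, r1, #4 → r1=8+4=12
SUB r5, r5, #1 → r5=6-1=5
CMP r5, #4  (cmp 5,4)
BGT body: taken
LDR r0, [r1] → r0=M[12]=24
SUB r0, r0, #1 → r0=24-1=23
ADD r1, r1, #4 → r1=12+4=16
SUB r5, r5, #1 → r5=5-1=4
CMP r5, #4  (cmp 4,4)
BGT body: not taken
STR r0, [12] → M[12]=23
halt.
Total executed instructions: 29.

29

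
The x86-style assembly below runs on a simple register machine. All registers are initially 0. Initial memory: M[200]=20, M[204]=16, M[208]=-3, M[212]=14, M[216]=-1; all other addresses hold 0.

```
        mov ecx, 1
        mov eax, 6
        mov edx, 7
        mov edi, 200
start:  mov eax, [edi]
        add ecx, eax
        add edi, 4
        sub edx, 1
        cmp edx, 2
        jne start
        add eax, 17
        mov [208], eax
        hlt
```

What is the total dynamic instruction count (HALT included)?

mov ecx, 1 → ecx=1
mov eax, 6 → eax=6
mov edx, 7 → edx=7
mov edi, 200 → edi=200
mov eax, [edi] → eax=M[200]=20
add ecx, eax → ecx=1+20=21
add edi, 4 → edi=200+4=204
sub edx, 1 → edx=7-1=6
cmp edx, 2  (cmp 6,2)
jne start: taken
mov eax, [edi] → eax=M[204]=16
add ecx, eax → ecx=21+16=37
add edi, 4 → edi=204+4=208
sub edx, 1 → edx=6-1=5
cmp edx, 2  (cmp 5,2)
jne start: taken
mov eax, [edi] → eax=M[208]=-3
add ecx, eax → ecx=37+(-3)=34
add edi, 4 → edi=208+4=212
sub edx, 1 → edx=5-1=4
cmp edx, 2  (cmp 4,2)
jne start: taken
mov eax, [edi] → eax=M[212]=14
add ecx, eax → ecx=34+14=48
add edi, 4 → edi=212+4=216
sub edx, 1 → edx=4-1=3
cmp edx, 2  (cmp 3,2)
jne start: taken
mov eax, [edi] → eax=M[216]=-1
add ecx, eax → ecx=48+(-1)=47
add edi, 4 → edi=216+4=220
sub edx, 1 → edx=3-1=2
cmp edx, 2  (cmp 2,2)
jne start: not taken
add eax, 17 → eax=(-1)+17=16
mov [208], eax → M[208]=16
halt.
Total executed instructions: 37.

37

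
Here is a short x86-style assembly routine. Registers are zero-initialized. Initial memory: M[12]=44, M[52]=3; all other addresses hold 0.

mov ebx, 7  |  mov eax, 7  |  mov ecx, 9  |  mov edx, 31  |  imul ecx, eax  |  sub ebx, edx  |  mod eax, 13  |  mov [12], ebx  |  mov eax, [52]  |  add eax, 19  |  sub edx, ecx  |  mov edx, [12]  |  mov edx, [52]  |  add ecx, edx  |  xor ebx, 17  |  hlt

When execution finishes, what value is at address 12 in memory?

-24

mov ebx, 7 → ebx=7
mov eax, 7 → eax=7
mov ecx, 9 → ecx=9
mov edx, 31 → edx=31
imul ecx, eax → ecx=9*7=63
sub ebx, edx → ebx=7-31=-24
mod eax, 13 → eax=7%13=7
mov [12], ebx → M[12]=-24
mov eax, [52] → eax=M[52]=3
add eax, 19 → eax=3+19=22
sub edx, ecx → edx=31-63=-32
mov edx, [12] → edx=M[12]=-24
mov edx, [52] → edx=M[52]=3
add ecx, edx → ecx=63+3=66
xor ebx, 17 → ebx=(-24)^17=-7
halt.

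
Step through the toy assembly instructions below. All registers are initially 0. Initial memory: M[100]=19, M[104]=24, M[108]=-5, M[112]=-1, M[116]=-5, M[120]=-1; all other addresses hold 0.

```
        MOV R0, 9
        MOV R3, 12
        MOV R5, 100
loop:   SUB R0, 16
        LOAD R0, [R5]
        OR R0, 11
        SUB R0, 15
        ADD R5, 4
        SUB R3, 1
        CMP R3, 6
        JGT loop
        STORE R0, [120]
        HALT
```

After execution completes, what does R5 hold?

124

after MOV R0, 9: R0=9
after MOV R3, 12: R3=12
after MOV R5, 100: R5=100
after SUB R0, 16: R0=9-16=-7
after LOAD R0, [R5]: R0=M[100]=19
after OR R0, 11: R0=19|11=27
after SUB R0, 15: R0=27-15=12
after ADD R5, 4: R5=100+4=104
after SUB R3, 1: R3=12-1=11
CMP R3, 6  (cmp 11,6)
JGT loop: taken
after SUB R0, 16: R0=12-16=-4
after LOAD R0, [R5]: R0=M[104]=24
after OR R0, 11: R0=24|11=27
after SUB R0, 15: R0=27-15=12
after ADD R5, 4: R5=104+4=108
after SUB R3, 1: R3=11-1=10
CMP R3, 6  (cmp 10,6)
JGT loop: taken
after SUB R0, 16: R0=12-16=-4
after LOAD R0, [R5]: R0=M[108]=-5
after OR R0, 11: R0=(-5)|11=-5
after SUB R0, 15: R0=(-5)-15=-20
after ADD R5, 4: R5=108+4=112
after SUB R3, 1: R3=10-1=9
CMP R3, 6  (cmp 9,6)
JGT loop: taken
after SUB R0, 16: R0=(-20)-16=-36
after LOAD R0, [R5]: R0=M[112]=-1
after OR R0, 11: R0=(-1)|11=-1
after SUB R0, 15: R0=(-1)-15=-16
after ADD R5, 4: R5=112+4=116
after SUB R3, 1: R3=9-1=8
CMP R3, 6  (cmp 8,6)
JGT loop: taken
after SUB R0, 16: R0=(-16)-16=-32
after LOAD R0, [R5]: R0=M[116]=-5
after OR R0, 11: R0=(-5)|11=-5
after SUB R0, 15: R0=(-5)-15=-20
after ADD R5, 4: R5=116+4=120
after SUB R3, 1: R3=8-1=7
CMP R3, 6  (cmp 7,6)
JGT loop: taken
after SUB R0, 16: R0=(-20)-16=-36
after LOAD R0, [R5]: R0=M[120]=-1
after OR R0, 11: R0=(-1)|11=-1
after SUB R0, 15: R0=(-1)-15=-16
after ADD R5, 4: R5=120+4=124
after SUB R3, 1: R3=7-1=6
CMP R3, 6  (cmp 6,6)
JGT loop: not taken
STORE R0, [120] → M[120]=-16
halt.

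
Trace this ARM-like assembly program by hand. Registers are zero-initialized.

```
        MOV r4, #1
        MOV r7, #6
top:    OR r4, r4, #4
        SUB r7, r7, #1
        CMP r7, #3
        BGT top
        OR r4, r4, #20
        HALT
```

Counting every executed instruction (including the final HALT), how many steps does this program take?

r4=1
r7=6
r4=1|4=5
r7=6-1=5
CMP r7, #3  (cmp 5,3)
BGT top: taken
r4=5|4=5
r7=5-1=4
CMP r7, #3  (cmp 4,3)
BGT top: taken
r4=5|4=5
r7=4-1=3
CMP r7, #3  (cmp 3,3)
BGT top: not taken
r4=5|20=21
halt.
Total executed instructions: 16.

16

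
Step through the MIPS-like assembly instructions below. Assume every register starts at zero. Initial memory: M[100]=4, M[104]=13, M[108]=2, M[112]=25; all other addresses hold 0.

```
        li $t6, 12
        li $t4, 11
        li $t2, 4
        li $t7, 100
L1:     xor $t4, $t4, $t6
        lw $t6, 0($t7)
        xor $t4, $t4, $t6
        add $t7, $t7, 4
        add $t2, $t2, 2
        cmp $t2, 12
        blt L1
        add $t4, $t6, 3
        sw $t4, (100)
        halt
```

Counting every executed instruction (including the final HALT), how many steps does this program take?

li $t6, 12 → $t6=12
li $t4, 11 → $t4=11
li $t2, 4 → $t2=4
li $t7, 100 → $t7=100
xor $t4, $t4, $t6 → $t4=11^12=7
lw $t6, 0($t7) → $t6=M[100]=4
xor $t4, $t4, $t6 → $t4=7^4=3
add $t7, $t7, 4 → $t7=100+4=104
add $t2, $t2, 2 → $t2=4+2=6
cmp $t2, 12  (cmp 6,12)
blt L1: taken
xor $t4, $t4, $t6 → $t4=3^4=7
lw $t6, 0($t7) → $t6=M[104]=13
xor $t4, $t4, $t6 → $t4=7^13=10
add $t7, $t7, 4 → $t7=104+4=108
add $t2, $t2, 2 → $t2=6+2=8
cmp $t2, 12  (cmp 8,12)
blt L1: taken
xor $t4, $t4, $t6 → $t4=10^13=7
lw $t6, 0($t7) → $t6=M[108]=2
xor $t4, $t4, $t6 → $t4=7^2=5
add $t7, $t7, 4 → $t7=108+4=112
add $t2, $t2, 2 → $t2=8+2=10
cmp $t2, 12  (cmp 10,12)
blt L1: taken
xor $t4, $t4, $t6 → $t4=5^2=7
lw $t6, 0($t7) → $t6=M[112]=25
xor $t4, $t4, $t6 → $t4=7^25=30
add $t7, $t7, 4 → $t7=112+4=116
add $t2, $t2, 2 → $t2=10+2=12
cmp $t2, 12  (cmp 12,12)
blt L1: not taken
add $t4, $t6, 3 → $t4=25+3=28
sw $t4, (100) → M[100]=28
halt.
Total executed instructions: 35.

35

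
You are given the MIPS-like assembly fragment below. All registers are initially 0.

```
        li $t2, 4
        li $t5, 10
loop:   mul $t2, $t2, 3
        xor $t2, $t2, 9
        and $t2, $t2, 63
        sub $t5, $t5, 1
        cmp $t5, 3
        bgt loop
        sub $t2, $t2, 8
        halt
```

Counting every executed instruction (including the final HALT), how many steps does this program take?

46

li $t2, 4 → $t2=4
li $t5, 10 → $t5=10
mul $t2, $t2, 3 → $t2=4*3=12
xor $t2, $t2, 9 → $t2=12^9=5
and $t2, $t2, 63 → $t2=5&63=5
sub $t5, $t5, 1 → $t5=10-1=9
cmp $t5, 3  (cmp 9,3)
bgt loop: taken
mul $t2, $t2, 3 → $t2=5*3=15
xor $t2, $t2, 9 → $t2=15^9=6
and $t2, $t2, 63 → $t2=6&63=6
sub $t5, $t5, 1 → $t5=9-1=8
cmp $t5, 3  (cmp 8,3)
bgt loop: taken
mul $t2, $t2, 3 → $t2=6*3=18
xor $t2, $t2, 9 → $t2=18^9=27
and $t2, $t2, 63 → $t2=27&63=27
sub $t5, $t5, 1 → $t5=8-1=7
cmp $t5, 3  (cmp 7,3)
bgt loop: taken
mul $t2, $t2, 3 → $t2=27*3=81
xor $t2, $t2, 9 → $t2=81^9=88
and $t2, $t2, 63 → $t2=88&63=24
sub $t5, $t5, 1 → $t5=7-1=6
cmp $t5, 3  (cmp 6,3)
bgt loop: taken
mul $t2, $t2, 3 → $t2=24*3=72
xor $t2, $t2, 9 → $t2=72^9=65
and $t2, $t2, 63 → $t2=65&63=1
sub $t5, $t5, 1 → $t5=6-1=5
cmp $t5, 3  (cmp 5,3)
bgt loop: taken
mul $t2, $t2, 3 → $t2=1*3=3
xor $t2, $t2, 9 → $t2=3^9=10
and $t2, $t2, 63 → $t2=10&63=10
sub $t5, $t5, 1 → $t5=5-1=4
cmp $t5, 3  (cmp 4,3)
bgt loop: taken
mul $t2, $t2, 3 → $t2=10*3=30
xor $t2, $t2, 9 → $t2=30^9=23
and $t2, $t2, 63 → $t2=23&63=23
sub $t5, $t5, 1 → $t5=4-1=3
cmp $t5, 3  (cmp 3,3)
bgt loop: not taken
sub $t2, $t2, 8 → $t2=23-8=15
halt.
Total executed instructions: 46.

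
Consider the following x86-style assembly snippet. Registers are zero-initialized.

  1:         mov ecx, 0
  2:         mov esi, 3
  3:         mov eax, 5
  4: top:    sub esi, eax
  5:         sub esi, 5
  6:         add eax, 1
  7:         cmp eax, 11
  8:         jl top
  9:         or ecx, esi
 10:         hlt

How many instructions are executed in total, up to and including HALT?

ecx=0
esi=3
eax=5
esi=3-5=-2
esi=(-2)-5=-7
eax=5+1=6
cmp eax, 11  (cmp 6,11)
jl top: taken
esi=(-7)-6=-13
esi=(-13)-5=-18
eax=6+1=7
cmp eax, 11  (cmp 7,11)
jl top: taken
esi=(-18)-7=-25
esi=(-25)-5=-30
eax=7+1=8
cmp eax, 11  (cmp 8,11)
jl top: taken
esi=(-30)-8=-38
esi=(-38)-5=-43
eax=8+1=9
cmp eax, 11  (cmp 9,11)
jl top: taken
esi=(-43)-9=-52
esi=(-52)-5=-57
eax=9+1=10
cmp eax, 11  (cmp 10,11)
jl top: taken
esi=(-57)-10=-67
esi=(-67)-5=-72
eax=10+1=11
cmp eax, 11  (cmp 11,11)
jl top: not taken
ecx=0|(-72)=-72
halt.
Total executed instructions: 35.

35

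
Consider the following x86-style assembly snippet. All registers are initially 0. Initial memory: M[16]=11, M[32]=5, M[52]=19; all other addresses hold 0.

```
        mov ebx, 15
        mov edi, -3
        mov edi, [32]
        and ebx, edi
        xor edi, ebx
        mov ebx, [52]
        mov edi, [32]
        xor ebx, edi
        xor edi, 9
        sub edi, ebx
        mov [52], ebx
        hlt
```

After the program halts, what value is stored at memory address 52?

mov ebx, 15 → ebx=15
mov edi, -3 → edi=-3
mov edi, [32] → edi=M[32]=5
and ebx, edi → ebx=15&5=5
xor edi, ebx → edi=5^5=0
mov ebx, [52] → ebx=M[52]=19
mov edi, [32] → edi=M[32]=5
xor ebx, edi → ebx=19^5=22
xor edi, 9 → edi=5^9=12
sub edi, ebx → edi=12-22=-10
mov [52], ebx → M[52]=22
halt.

22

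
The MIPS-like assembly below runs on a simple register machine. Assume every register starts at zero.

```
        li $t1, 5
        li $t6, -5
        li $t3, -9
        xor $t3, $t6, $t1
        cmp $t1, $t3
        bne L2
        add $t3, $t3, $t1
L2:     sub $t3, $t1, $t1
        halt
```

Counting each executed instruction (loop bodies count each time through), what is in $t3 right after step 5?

after li $t1, 5: $t1=5
after li $t6, -5: $t6=-5
after li $t3, -9: $t3=-9
after xor $t3, $t6, $t1: $t3=(-5)^5=-2
cmp $t1, $t3  (cmp 5,-2)
After step 5: $t3 = -2.

-2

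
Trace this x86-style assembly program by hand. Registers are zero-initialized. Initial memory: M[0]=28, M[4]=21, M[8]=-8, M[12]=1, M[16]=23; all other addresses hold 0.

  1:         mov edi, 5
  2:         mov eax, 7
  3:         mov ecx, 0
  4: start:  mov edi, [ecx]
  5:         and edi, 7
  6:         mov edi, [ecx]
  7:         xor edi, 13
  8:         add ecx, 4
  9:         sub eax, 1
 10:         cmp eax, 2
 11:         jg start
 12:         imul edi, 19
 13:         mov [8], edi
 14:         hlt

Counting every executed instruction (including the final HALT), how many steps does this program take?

edi=5
eax=7
ecx=0
edi=M[0]=28
edi=28&7=4
edi=M[0]=28
edi=28^13=17
ecx=0+4=4
eax=7-1=6
cmp eax, 2  (cmp 6,2)
jg start: taken
edi=M[4]=21
edi=21&7=5
edi=M[4]=21
edi=21^13=24
ecx=4+4=8
eax=6-1=5
cmp eax, 2  (cmp 5,2)
jg start: taken
edi=M[8]=-8
edi=(-8)&7=0
edi=M[8]=-8
edi=(-8)^13=-11
ecx=8+4=12
eax=5-1=4
cmp eax, 2  (cmp 4,2)
jg start: taken
edi=M[12]=1
edi=1&7=1
edi=M[12]=1
edi=1^13=12
ecx=12+4=16
eax=4-1=3
cmp eax, 2  (cmp 3,2)
jg start: taken
edi=M[16]=23
edi=23&7=7
edi=M[16]=23
edi=23^13=26
ecx=16+4=20
eax=3-1=2
cmp eax, 2  (cmp 2,2)
jg start: not taken
edi=26*19=494
mov [8], edi → M[8]=494
halt.
Total executed instructions: 46.

46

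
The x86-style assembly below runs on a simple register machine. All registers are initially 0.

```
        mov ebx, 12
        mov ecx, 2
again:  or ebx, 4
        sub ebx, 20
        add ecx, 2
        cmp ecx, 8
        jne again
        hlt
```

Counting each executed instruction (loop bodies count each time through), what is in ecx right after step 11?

ebx=12
ecx=2
ebx=12|4=12
ebx=12-20=-8
ecx=2+2=4
cmp ecx, 8  (cmp 4,8)
jne again: taken
ebx=(-8)|4=-4
ebx=(-4)-20=-24
ecx=4+2=6
cmp ecx, 8  (cmp 6,8)
After step 11: ecx = 6.

6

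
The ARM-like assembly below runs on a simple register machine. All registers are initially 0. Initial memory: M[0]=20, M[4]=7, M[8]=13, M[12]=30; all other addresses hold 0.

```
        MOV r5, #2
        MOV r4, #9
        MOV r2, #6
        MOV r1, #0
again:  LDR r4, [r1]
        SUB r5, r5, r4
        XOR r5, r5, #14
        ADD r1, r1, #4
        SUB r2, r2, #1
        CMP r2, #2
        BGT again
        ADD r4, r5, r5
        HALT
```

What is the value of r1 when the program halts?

16

MOV r5, #2 → r5=2
MOV r4, #9 → r4=9
MOV r2, #6 → r2=6
MOV r1, #0 → r1=0
LDR r4, [r1] → r4=M[0]=20
SUB r5, r5, r4 → r5=2-20=-18
XOR r5, r5, #14 → r5=(-18)^14=-32
ADD r1, r1, #4 → r1=0+4=4
SUB r2, r2, #1 → r2=6-1=5
CMP r2, #2  (cmp 5,2)
BGT again: taken
LDR r4, [r1] → r4=M[4]=7
SUB r5, r5, r4 → r5=(-32)-7=-39
XOR r5, r5, #14 → r5=(-39)^14=-41
ADD r1, r1, #4 → r1=4+4=8
SUB r2, r2, #1 → r2=5-1=4
CMP r2, #2  (cmp 4,2)
BGT again: taken
LDR r4, [r1] → r4=M[8]=13
SUB r5, r5, r4 → r5=(-41)-13=-54
XOR r5, r5, #14 → r5=(-54)^14=-60
ADD r1, r1, #4 → r1=8+4=12
SUB r2, r2, #1 → r2=4-1=3
CMP r2, #2  (cmp 3,2)
BGT again: taken
LDR r4, [r1] → r4=M[12]=30
SUB r5, r5, r4 → r5=(-60)-30=-90
XOR r5, r5, #14 → r5=(-90)^14=-88
ADD r1, r1, #4 → r1=12+4=16
SUB r2, r2, #1 → r2=3-1=2
CMP r2, #2  (cmp 2,2)
BGT again: not taken
ADD r4, r5, r5 → r4=(-88)+(-88)=-176
halt.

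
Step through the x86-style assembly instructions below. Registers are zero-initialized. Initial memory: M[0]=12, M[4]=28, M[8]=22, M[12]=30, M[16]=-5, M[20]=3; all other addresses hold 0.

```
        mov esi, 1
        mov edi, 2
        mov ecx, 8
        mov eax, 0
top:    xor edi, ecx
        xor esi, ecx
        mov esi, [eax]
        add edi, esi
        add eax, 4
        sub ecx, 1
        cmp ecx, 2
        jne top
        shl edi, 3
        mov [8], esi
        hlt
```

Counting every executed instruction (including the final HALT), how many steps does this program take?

esi=1
edi=2
ecx=8
eax=0
edi=2^8=10
esi=1^8=9
esi=M[0]=12
edi=10+12=22
eax=0+4=4
ecx=8-1=7
cmp ecx, 2  (cmp 7,2)
jne top: taken
edi=22^7=17
esi=12^7=11
esi=M[4]=28
edi=17+28=45
eax=4+4=8
ecx=7-1=6
cmp ecx, 2  (cmp 6,2)
jne top: taken
edi=45^6=43
esi=28^6=26
esi=M[8]=22
edi=43+22=65
eax=8+4=12
ecx=6-1=5
cmp ecx, 2  (cmp 5,2)
jne top: taken
edi=65^5=68
esi=22^5=19
esi=M[12]=30
edi=68+30=98
eax=12+4=16
ecx=5-1=4
cmp ecx, 2  (cmp 4,2)
jne top: taken
edi=98^4=102
esi=30^4=26
esi=M[16]=-5
edi=102+(-5)=97
eax=16+4=20
ecx=4-1=3
cmp ecx, 2  (cmp 3,2)
jne top: taken
edi=97^3=98
esi=(-5)^3=-8
esi=M[20]=3
edi=98+3=101
eax=20+4=24
ecx=3-1=2
cmp ecx, 2  (cmp 2,2)
jne top: not taken
edi=101<<3=808
mov [8], esi → M[8]=3
halt.
Total executed instructions: 55.

55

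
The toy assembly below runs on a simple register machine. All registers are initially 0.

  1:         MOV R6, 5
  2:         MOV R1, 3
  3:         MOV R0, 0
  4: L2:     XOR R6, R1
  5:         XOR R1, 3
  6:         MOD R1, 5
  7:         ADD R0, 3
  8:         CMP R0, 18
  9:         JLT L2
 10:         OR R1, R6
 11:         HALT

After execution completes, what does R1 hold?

after MOV R6, 5: R6=5
after MOV R1, 3: R1=3
after MOV R0, 0: R0=0
after XOR R6, R1: R6=5^3=6
after XOR R1, 3: R1=3^3=0
after MOD R1, 5: R1=0%5=0
after ADD R0, 3: R0=0+3=3
CMP R0, 18  (cmp 3,18)
JLT L2: taken
after XOR R6, R1: R6=6^0=6
after XOR R1, 3: R1=0^3=3
after MOD R1, 5: R1=3%5=3
after ADD R0, 3: R0=3+3=6
CMP R0, 18  (cmp 6,18)
JLT L2: taken
after XOR R6, R1: R6=6^3=5
after XOR R1, 3: R1=3^3=0
after MOD R1, 5: R1=0%5=0
after ADD R0, 3: R0=6+3=9
CMP R0, 18  (cmp 9,18)
JLT L2: taken
after XOR R6, R1: R6=5^0=5
after XOR R1, 3: R1=0^3=3
after MOD R1, 5: R1=3%5=3
after ADD R0, 3: R0=9+3=12
CMP R0, 18  (cmp 12,18)
JLT L2: taken
after XOR R6, R1: R6=5^3=6
after XOR R1, 3: R1=3^3=0
after MOD R1, 5: R1=0%5=0
after ADD R0, 3: R0=12+3=15
CMP R0, 18  (cmp 15,18)
JLT L2: taken
after XOR R6, R1: R6=6^0=6
after XOR R1, 3: R1=0^3=3
after MOD R1, 5: R1=3%5=3
after ADD R0, 3: R0=15+3=18
CMP R0, 18  (cmp 18,18)
JLT L2: not taken
after OR R1, R6: R1=3|6=7
halt.

7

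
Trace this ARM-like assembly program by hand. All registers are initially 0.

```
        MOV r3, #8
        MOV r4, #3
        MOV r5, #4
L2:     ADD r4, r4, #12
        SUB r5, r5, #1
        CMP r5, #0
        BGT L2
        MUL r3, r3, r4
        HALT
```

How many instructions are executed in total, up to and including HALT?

21

MOV r3, #8 → r3=8
MOV r4, #3 → r4=3
MOV r5, #4 → r5=4
ADD r4, r4, #12 → r4=3+12=15
SUB r5, r5, #1 → r5=4-1=3
CMP r5, #0  (cmp 3,0)
BGT L2: taken
ADD r4, r4, #12 → r4=15+12=27
SUB r5, r5, #1 → r5=3-1=2
CMP r5, #0  (cmp 2,0)
BGT L2: taken
ADD r4, r4, #12 → r4=27+12=39
SUB r5, r5, #1 → r5=2-1=1
CMP r5, #0  (cmp 1,0)
BGT L2: taken
ADD r4, r4, #12 → r4=39+12=51
SUB r5, r5, #1 → r5=1-1=0
CMP r5, #0  (cmp 0,0)
BGT L2: not taken
MUL r3, r3, r4 → r3=8*51=408
halt.
Total executed instructions: 21.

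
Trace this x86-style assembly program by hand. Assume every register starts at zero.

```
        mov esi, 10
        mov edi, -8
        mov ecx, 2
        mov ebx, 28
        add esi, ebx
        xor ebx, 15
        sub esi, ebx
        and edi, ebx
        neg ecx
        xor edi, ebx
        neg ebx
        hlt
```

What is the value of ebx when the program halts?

-19

after mov esi, 10: esi=10
after mov edi, -8: edi=-8
after mov ecx, 2: ecx=2
after mov ebx, 28: ebx=28
after add esi, ebx: esi=10+28=38
after xor ebx, 15: ebx=28^15=19
after sub esi, ebx: esi=38-19=19
after and edi, ebx: edi=(-8)&19=16
after neg ecx: ecx=-(2)=-2
after xor edi, ebx: edi=16^19=3
after neg ebx: ebx=-(19)=-19
halt.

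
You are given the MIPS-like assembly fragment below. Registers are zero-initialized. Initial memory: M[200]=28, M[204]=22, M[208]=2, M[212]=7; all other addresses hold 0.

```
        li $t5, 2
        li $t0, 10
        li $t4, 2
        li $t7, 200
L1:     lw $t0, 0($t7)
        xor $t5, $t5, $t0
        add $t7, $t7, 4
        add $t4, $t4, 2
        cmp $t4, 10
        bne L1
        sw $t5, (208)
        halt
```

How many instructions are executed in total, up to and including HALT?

30

$t5=2
$t0=10
$t4=2
$t7=200
$t0=M[200]=28
$t5=2^28=30
$t7=200+4=204
$t4=2+2=4
cmp $t4, 10  (cmp 4,10)
bne L1: taken
$t0=M[204]=22
$t5=30^22=8
$t7=204+4=208
$t4=4+2=6
cmp $t4, 10  (cmp 6,10)
bne L1: taken
$t0=M[208]=2
$t5=8^2=10
$t7=208+4=212
$t4=6+2=8
cmp $t4, 10  (cmp 8,10)
bne L1: taken
$t0=M[212]=7
$t5=10^7=13
$t7=212+4=216
$t4=8+2=10
cmp $t4, 10  (cmp 10,10)
bne L1: not taken
sw $t5, (208) → M[208]=13
halt.
Total executed instructions: 30.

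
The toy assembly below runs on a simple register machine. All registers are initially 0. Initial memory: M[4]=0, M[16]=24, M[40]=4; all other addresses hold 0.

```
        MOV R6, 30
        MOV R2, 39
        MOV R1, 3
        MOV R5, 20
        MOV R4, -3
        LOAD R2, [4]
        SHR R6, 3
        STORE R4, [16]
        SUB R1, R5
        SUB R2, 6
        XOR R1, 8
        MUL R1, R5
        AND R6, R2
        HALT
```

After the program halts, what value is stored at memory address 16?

after MOV R6, 30: R6=30
after MOV R2, 39: R2=39
after MOV R1, 3: R1=3
after MOV R5, 20: R5=20
after MOV R4, -3: R4=-3
after LOAD R2, [4]: R2=M[4]=0
after SHR R6, 3: R6=30>>3=3
STORE R4, [16] → M[16]=-3
after SUB R1, R5: R1=3-20=-17
after SUB R2, 6: R2=0-6=-6
after XOR R1, 8: R1=(-17)^8=-25
after MUL R1, R5: R1=(-25)*20=-500
after AND R6, R2: R6=3&(-6)=2
halt.

-3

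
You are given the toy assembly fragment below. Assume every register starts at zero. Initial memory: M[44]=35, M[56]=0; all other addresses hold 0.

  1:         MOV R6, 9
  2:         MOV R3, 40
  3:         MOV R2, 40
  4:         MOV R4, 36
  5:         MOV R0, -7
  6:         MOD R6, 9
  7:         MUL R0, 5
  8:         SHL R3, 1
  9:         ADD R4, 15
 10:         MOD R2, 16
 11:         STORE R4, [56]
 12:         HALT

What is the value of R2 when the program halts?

R6=9
R3=40
R2=40
R4=36
R0=-7
R6=9%9=0
R0=(-7)*5=-35
R3=40<<1=80
R4=36+15=51
R2=40%16=8
STORE R4, [56] → M[56]=51
halt.

8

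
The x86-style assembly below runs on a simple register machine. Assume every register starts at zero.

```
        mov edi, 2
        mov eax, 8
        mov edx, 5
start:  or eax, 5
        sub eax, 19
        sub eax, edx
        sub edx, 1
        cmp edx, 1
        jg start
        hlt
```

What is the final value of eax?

-72

after mov edi, 2: edi=2
after mov eax, 8: eax=8
after mov edx, 5: edx=5
after or eax, 5: eax=8|5=13
after sub eax, 19: eax=13-19=-6
after sub eax, edx: eax=(-6)-5=-11
after sub edx, 1: edx=5-1=4
cmp edx, 1  (cmp 4,1)
jg start: taken
after or eax, 5: eax=(-11)|5=-11
after sub eax, 19: eax=(-11)-19=-30
after sub eax, edx: eax=(-30)-4=-34
after sub edx, 1: edx=4-1=3
cmp edx, 1  (cmp 3,1)
jg start: taken
after or eax, 5: eax=(-34)|5=-33
after sub eax, 19: eax=(-33)-19=-52
after sub eax, edx: eax=(-52)-3=-55
after sub edx, 1: edx=3-1=2
cmp edx, 1  (cmp 2,1)
jg start: taken
after or eax, 5: eax=(-55)|5=-51
after sub eax, 19: eax=(-51)-19=-70
after sub eax, edx: eax=(-70)-2=-72
after sub edx, 1: edx=2-1=1
cmp edx, 1  (cmp 1,1)
jg start: not taken
halt.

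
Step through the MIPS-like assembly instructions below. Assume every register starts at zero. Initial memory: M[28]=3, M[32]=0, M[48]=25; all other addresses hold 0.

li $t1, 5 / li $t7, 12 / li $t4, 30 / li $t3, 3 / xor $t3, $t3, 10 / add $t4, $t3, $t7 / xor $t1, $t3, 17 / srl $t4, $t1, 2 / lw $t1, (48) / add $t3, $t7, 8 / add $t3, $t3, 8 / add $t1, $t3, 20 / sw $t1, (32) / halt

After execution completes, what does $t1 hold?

48

after li $t1, 5: $t1=5
after li $t7, 12: $t7=12
after li $t4, 30: $t4=30
after li $t3, 3: $t3=3
after xor $t3, $t3, 10: $t3=3^10=9
after add $t4, $t3, $t7: $t4=9+12=21
after xor $t1, $t3, 17: $t1=9^17=24
after srl $t4, $t1, 2: $t4=24>>2=6
after lw $t1, (48): $t1=M[48]=25
after add $t3, $t7, 8: $t3=12+8=20
after add $t3, $t3, 8: $t3=20+8=28
after add $t1, $t3, 20: $t1=28+20=48
sw $t1, (32) → M[32]=48
halt.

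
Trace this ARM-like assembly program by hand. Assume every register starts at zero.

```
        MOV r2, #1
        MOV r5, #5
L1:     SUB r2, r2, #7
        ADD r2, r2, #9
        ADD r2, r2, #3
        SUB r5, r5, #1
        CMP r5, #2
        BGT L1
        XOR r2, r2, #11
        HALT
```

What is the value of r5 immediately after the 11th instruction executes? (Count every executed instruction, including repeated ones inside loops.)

r2=1
r5=5
r2=1-7=-6
r2=(-6)+9=3
r2=3+3=6
r5=5-1=4
CMP r5, #2  (cmp 4,2)
BGT L1: taken
r2=6-7=-1
r2=(-1)+9=8
r2=8+3=11
After step 11: r5 = 4.

4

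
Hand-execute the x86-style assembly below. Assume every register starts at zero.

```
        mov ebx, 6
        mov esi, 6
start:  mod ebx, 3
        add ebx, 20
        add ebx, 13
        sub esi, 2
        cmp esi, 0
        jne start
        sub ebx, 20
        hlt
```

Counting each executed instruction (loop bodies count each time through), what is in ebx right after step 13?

33

ebx=6
esi=6
ebx=6%3=0
ebx=0+20=20
ebx=20+13=33
esi=6-2=4
cmp esi, 0  (cmp 4,0)
jne start: taken
ebx=33%3=0
ebx=0+20=20
ebx=20+13=33
esi=4-2=2
cmp esi, 0  (cmp 2,0)
After step 13: ebx = 33.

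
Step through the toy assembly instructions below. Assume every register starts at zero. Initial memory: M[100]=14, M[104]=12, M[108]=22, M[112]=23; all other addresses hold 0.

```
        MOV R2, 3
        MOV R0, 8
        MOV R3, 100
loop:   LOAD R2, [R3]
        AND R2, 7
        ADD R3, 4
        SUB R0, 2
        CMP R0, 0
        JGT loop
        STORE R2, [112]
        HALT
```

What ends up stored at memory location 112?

after MOV R2, 3: R2=3
after MOV R0, 8: R0=8
after MOV R3, 100: R3=100
after LOAD R2, [R3]: R2=M[100]=14
after AND R2, 7: R2=14&7=6
after ADD R3, 4: R3=100+4=104
after SUB R0, 2: R0=8-2=6
CMP R0, 0  (cmp 6,0)
JGT loop: taken
after LOAD R2, [R3]: R2=M[104]=12
after AND R2, 7: R2=12&7=4
after ADD R3, 4: R3=104+4=108
after SUB R0, 2: R0=6-2=4
CMP R0, 0  (cmp 4,0)
JGT loop: taken
after LOAD R2, [R3]: R2=M[108]=22
after AND R2, 7: R2=22&7=6
after ADD R3, 4: R3=108+4=112
after SUB R0, 2: R0=4-2=2
CMP R0, 0  (cmp 2,0)
JGT loop: taken
after LOAD R2, [R3]: R2=M[112]=23
after AND R2, 7: R2=23&7=7
after ADD R3, 4: R3=112+4=116
after SUB R0, 2: R0=2-2=0
CMP R0, 0  (cmp 0,0)
JGT loop: not taken
STORE R2, [112] → M[112]=7
halt.

7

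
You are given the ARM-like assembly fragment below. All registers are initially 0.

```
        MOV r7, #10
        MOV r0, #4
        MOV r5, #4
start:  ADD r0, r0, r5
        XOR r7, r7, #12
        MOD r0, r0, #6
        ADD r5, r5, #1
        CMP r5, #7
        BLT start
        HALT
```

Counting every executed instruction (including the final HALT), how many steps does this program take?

r7=10
r0=4
r5=4
r0=4+4=8
r7=10^12=6
r0=8%6=2
r5=4+1=5
CMP r5, #7  (cmp 5,7)
BLT start: taken
r0=2+5=7
r7=6^12=10
r0=7%6=1
r5=5+1=6
CMP r5, #7  (cmp 6,7)
BLT start: taken
r0=1+6=7
r7=10^12=6
r0=7%6=1
r5=6+1=7
CMP r5, #7  (cmp 7,7)
BLT start: not taken
halt.
Total executed instructions: 22.

22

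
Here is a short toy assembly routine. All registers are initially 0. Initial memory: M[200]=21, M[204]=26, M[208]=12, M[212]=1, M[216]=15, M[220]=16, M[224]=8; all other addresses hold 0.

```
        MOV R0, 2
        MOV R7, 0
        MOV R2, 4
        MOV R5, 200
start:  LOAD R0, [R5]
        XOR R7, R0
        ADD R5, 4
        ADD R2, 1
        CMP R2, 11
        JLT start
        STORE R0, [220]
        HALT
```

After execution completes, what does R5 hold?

228

R0=2
R7=0
R2=4
R5=200
R0=M[200]=21
R7=0^21=21
R5=200+4=204
R2=4+1=5
CMP R2, 11  (cmp 5,11)
JLT start: taken
R0=M[204]=26
R7=21^26=15
R5=204+4=208
R2=5+1=6
CMP R2, 11  (cmp 6,11)
JLT start: taken
R0=M[208]=12
R7=15^12=3
R5=208+4=212
R2=6+1=7
CMP R2, 11  (cmp 7,11)
JLT start: taken
R0=M[212]=1
R7=3^1=2
R5=212+4=216
R2=7+1=8
CMP R2, 11  (cmp 8,11)
JLT start: taken
R0=M[216]=15
R7=2^15=13
R5=216+4=220
R2=8+1=9
CMP R2, 11  (cmp 9,11)
JLT start: taken
R0=M[220]=16
R7=13^16=29
R5=220+4=224
R2=9+1=10
CMP R2, 11  (cmp 10,11)
JLT start: taken
R0=M[224]=8
R7=29^8=21
R5=224+4=228
R2=10+1=11
CMP R2, 11  (cmp 11,11)
JLT start: not taken
STORE R0, [220] → M[220]=8
halt.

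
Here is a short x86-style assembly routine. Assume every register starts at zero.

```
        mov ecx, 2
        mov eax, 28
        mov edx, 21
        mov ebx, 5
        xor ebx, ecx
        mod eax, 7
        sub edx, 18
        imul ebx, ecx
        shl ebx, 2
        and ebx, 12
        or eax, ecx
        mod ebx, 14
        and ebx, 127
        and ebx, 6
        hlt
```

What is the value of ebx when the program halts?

0

mov ecx, 2 → ecx=2
mov eax, 28 → eax=28
mov edx, 21 → edx=21
mov ebx, 5 → ebx=5
xor ebx, ecx → ebx=5^2=7
mod eax, 7 → eax=28%7=0
sub edx, 18 → edx=21-18=3
imul ebx, ecx → ebx=7*2=14
shl ebx, 2 → ebx=14<<2=56
and ebx, 12 → ebx=56&12=8
or eax, ecx → eax=0|2=2
mod ebx, 14 → ebx=8%14=8
and ebx, 127 → ebx=8&127=8
and ebx, 6 → ebx=8&6=0
halt.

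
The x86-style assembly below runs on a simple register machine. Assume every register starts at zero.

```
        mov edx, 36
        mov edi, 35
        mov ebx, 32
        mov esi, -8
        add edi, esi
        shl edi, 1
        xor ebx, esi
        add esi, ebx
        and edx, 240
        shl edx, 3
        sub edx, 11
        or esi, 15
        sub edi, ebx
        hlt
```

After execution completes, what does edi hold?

after mov edx, 36: edx=36
after mov edi, 35: edi=35
after mov ebx, 32: ebx=32
after mov esi, -8: esi=-8
after add edi, esi: edi=35+(-8)=27
after shl edi, 1: edi=27<<1=54
after xor ebx, esi: ebx=32^(-8)=-40
after add esi, ebx: esi=(-8)+(-40)=-48
after and edx, 240: edx=36&240=32
after shl edx, 3: edx=32<<3=256
after sub edx, 11: edx=256-11=245
after or esi, 15: esi=(-48)|15=-33
after sub edi, ebx: edi=54-(-40)=94
halt.

94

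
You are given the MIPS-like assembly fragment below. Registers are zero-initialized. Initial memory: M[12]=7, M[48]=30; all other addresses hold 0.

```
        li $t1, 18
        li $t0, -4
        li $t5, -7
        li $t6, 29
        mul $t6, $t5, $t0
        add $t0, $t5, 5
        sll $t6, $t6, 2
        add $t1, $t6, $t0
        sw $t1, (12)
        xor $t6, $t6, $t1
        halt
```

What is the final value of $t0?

$t1=18
$t0=-4
$t5=-7
$t6=29
$t6=(-7)*(-4)=28
$t0=(-7)+5=-2
$t6=28<<2=112
$t1=112+(-2)=110
sw $t1, (12) → M[12]=110
$t6=112^110=30
halt.

-2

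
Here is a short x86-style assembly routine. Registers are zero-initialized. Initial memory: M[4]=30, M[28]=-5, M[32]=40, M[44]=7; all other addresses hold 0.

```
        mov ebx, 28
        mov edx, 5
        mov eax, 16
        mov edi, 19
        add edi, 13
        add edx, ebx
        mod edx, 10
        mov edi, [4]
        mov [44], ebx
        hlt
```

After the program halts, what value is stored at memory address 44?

after mov ebx, 28: ebx=28
after mov edx, 5: edx=5
after mov eax, 16: eax=16
after mov edi, 19: edi=19
after add edi, 13: edi=19+13=32
after add edx, ebx: edx=5+28=33
after mod edx, 10: edx=33%10=3
after mov edi, [4]: edi=M[4]=30
mov [44], ebx → M[44]=28
halt.

28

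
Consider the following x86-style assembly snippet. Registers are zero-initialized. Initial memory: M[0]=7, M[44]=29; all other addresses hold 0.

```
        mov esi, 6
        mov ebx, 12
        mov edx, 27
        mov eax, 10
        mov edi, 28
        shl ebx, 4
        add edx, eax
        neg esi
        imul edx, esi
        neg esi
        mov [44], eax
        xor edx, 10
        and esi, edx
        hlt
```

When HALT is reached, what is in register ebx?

192

mov esi, 6 → esi=6
mov ebx, 12 → ebx=12
mov edx, 27 → edx=27
mov eax, 10 → eax=10
mov edi, 28 → edi=28
shl ebx, 4 → ebx=12<<4=192
add edx, eax → edx=27+10=37
neg esi → esi=-(6)=-6
imul edx, esi → edx=37*(-6)=-222
neg esi → esi=-(-6)=6
mov [44], eax → M[44]=10
xor edx, 10 → edx=(-222)^10=-216
and esi, edx → esi=6&(-216)=0
halt.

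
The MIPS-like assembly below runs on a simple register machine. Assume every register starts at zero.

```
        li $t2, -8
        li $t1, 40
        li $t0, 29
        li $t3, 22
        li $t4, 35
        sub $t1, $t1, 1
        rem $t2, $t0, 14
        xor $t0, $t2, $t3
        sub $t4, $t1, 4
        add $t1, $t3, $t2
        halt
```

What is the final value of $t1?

23

$t2=-8
$t1=40
$t0=29
$t3=22
$t4=35
$t1=40-1=39
$t2=29%14=1
$t0=1^22=23
$t4=39-4=35
$t1=22+1=23
halt.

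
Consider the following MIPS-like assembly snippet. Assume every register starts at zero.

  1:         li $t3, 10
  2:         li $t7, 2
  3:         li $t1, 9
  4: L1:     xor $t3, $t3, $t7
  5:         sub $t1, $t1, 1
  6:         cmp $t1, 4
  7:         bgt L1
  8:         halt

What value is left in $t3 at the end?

$t3=10
$t7=2
$t1=9
$t3=10^2=8
$t1=9-1=8
cmp $t1, 4  (cmp 8,4)
bgt L1: taken
$t3=8^2=10
$t1=8-1=7
cmp $t1, 4  (cmp 7,4)
bgt L1: taken
$t3=10^2=8
$t1=7-1=6
cmp $t1, 4  (cmp 6,4)
bgt L1: taken
$t3=8^2=10
$t1=6-1=5
cmp $t1, 4  (cmp 5,4)
bgt L1: taken
$t3=10^2=8
$t1=5-1=4
cmp $t1, 4  (cmp 4,4)
bgt L1: not taken
halt.

8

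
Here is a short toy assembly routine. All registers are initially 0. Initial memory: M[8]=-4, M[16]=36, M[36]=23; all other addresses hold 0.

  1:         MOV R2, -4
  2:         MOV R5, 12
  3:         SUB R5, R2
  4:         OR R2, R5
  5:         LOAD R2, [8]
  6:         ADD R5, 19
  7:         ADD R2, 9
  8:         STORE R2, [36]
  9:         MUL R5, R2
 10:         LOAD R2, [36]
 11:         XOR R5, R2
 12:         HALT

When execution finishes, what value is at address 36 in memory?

5

R2=-4
R5=12
R5=12-(-4)=16
R2=(-4)|16=-4
R2=M[8]=-4
R5=16+19=35
R2=(-4)+9=5
STORE R2, [36] → M[36]=5
R5=35*5=175
R2=M[36]=5
R5=175^5=170
halt.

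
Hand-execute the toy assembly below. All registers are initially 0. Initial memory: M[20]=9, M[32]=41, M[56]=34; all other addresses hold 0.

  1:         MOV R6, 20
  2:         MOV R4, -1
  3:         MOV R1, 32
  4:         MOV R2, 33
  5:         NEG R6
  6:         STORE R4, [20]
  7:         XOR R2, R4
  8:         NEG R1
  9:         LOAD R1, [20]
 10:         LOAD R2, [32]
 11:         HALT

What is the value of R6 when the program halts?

-20

MOV R6, 20 → R6=20
MOV R4, -1 → R4=-1
MOV R1, 32 → R1=32
MOV R2, 33 → R2=33
NEG R6 → R6=-(20)=-20
STORE R4, [20] → M[20]=-1
XOR R2, R4 → R2=33^(-1)=-34
NEG R1 → R1=-(32)=-32
LOAD R1, [20] → R1=M[20]=-1
LOAD R2, [32] → R2=M[32]=41
halt.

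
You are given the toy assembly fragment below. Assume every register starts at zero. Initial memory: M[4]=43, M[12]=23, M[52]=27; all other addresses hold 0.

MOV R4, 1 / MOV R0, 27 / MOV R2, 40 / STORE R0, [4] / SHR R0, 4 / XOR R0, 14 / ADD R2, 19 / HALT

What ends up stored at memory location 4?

27

MOV R4, 1 → R4=1
MOV R0, 27 → R0=27
MOV R2, 40 → R2=40
STORE R0, [4] → M[4]=27
SHR R0, 4 → R0=27>>4=1
XOR R0, 14 → R0=1^14=15
ADD R2, 19 → R2=40+19=59
halt.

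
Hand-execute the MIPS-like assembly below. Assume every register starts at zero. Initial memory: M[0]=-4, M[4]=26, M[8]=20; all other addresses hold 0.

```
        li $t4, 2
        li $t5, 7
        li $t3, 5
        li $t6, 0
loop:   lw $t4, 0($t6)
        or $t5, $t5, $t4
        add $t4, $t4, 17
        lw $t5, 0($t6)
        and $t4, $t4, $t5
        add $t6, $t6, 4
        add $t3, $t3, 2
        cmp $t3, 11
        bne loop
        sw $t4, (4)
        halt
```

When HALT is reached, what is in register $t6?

12

$t4=2
$t5=7
$t3=5
$t6=0
$t4=M[0]=-4
$t5=7|(-4)=-1
$t4=(-4)+17=13
$t5=M[0]=-4
$t4=13&(-4)=12
$t6=0+4=4
$t3=5+2=7
cmp $t3, 11  (cmp 7,11)
bne loop: taken
$t4=M[4]=26
$t5=(-4)|26=-2
$t4=26+17=43
$t5=M[4]=26
$t4=43&26=10
$t6=4+4=8
$t3=7+2=9
cmp $t3, 11  (cmp 9,11)
bne loop: taken
$t4=M[8]=20
$t5=26|20=30
$t4=20+17=37
$t5=M[8]=20
$t4=37&20=4
$t6=8+4=12
$t3=9+2=11
cmp $t3, 11  (cmp 11,11)
bne loop: not taken
sw $t4, (4) → M[4]=4
halt.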